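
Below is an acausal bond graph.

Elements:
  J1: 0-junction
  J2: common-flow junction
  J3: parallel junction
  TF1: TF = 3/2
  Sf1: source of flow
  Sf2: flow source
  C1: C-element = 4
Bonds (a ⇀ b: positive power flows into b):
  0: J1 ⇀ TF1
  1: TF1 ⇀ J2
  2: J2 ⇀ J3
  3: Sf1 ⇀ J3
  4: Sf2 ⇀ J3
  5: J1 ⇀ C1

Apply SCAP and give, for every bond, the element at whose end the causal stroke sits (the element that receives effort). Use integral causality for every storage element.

bond 3 stroke at Sf1  (Sf1: flow source, stroke at near end)
bond 4 stroke at Sf2  (source Sf2 imposes f)
bond 2 stroke at J3  (closing 0-jn rule on J3)
bond 1 stroke at J2  (J2: bond 2 brought flow, rest push out)
bond 0 stroke at TF1  (TF1 one-in-one-out from 1)
bond 5 stroke at J1  (closing 0-jn rule on J1)

bond 0 stroke→TF1
bond 1 stroke→J2
bond 2 stroke→J3
bond 3 stroke→Sf1
bond 4 stroke→Sf2
bond 5 stroke→J1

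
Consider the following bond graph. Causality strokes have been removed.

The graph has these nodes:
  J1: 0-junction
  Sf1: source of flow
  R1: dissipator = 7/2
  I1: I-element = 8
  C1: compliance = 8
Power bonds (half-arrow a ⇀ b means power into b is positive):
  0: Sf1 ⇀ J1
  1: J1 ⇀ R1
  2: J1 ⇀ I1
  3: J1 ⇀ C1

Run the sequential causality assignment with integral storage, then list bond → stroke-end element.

#0 stroke→Sf1
#1 stroke→R1
#2 stroke→I1
#3 stroke→J1

bond 0 stroke→Sf1  (source Sf1 imposes f)
bond 2 stroke→I1  (prefer integral on I1)
bond 3 stroke→J1  (C1: C, integral causality)
bond 1 stroke→R1  (J1: bond 3 brought effort, rest push out)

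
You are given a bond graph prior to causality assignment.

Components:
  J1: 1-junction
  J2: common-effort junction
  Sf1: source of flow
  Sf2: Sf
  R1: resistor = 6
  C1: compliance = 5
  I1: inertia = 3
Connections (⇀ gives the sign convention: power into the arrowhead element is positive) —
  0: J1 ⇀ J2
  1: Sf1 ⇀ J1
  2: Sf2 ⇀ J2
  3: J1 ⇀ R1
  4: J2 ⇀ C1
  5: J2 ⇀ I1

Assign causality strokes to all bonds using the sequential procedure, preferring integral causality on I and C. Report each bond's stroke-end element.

bond 1 |Sf1  (Sf1 fixes flow; stroke at Sf1)
bond 2 |Sf2  (source Sf2 imposes f)
bond 0 |J1  (J1: bond 1 brought flow, rest push out)
bond 3 |J1  (1-jn J1 has f-setter on 1)
bond 4 |J2  (C1: C, integral causality)
bond 5 |I1  (J2 effort already set via bond 4)

bond 0 stroke at J1
bond 1 stroke at Sf1
bond 2 stroke at Sf2
bond 3 stroke at J1
bond 4 stroke at J2
bond 5 stroke at I1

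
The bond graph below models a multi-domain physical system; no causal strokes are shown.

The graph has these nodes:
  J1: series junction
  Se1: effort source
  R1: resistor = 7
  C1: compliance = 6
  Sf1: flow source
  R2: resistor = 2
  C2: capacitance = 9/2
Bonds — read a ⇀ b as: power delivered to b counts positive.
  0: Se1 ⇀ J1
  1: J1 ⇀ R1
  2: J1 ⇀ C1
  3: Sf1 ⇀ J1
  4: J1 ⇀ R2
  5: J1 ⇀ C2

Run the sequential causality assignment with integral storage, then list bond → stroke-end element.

β0 →J1
β1 →J1
β2 →J1
β3 →Sf1
β4 →J1
β5 →J1

b0 stroke at J1  (Se1: effort source, stroke at far end)
b3 stroke at Sf1  (Sf1: flow source, stroke at near end)
b1 stroke at J1  (1-jn J1 has f-setter on 3)
b2 stroke at J1  (J1 flow already set via bond 3)
b4 stroke at J1  (J1 flow already set via bond 3)
b5 stroke at J1  (common-f at J1 fixed by 3)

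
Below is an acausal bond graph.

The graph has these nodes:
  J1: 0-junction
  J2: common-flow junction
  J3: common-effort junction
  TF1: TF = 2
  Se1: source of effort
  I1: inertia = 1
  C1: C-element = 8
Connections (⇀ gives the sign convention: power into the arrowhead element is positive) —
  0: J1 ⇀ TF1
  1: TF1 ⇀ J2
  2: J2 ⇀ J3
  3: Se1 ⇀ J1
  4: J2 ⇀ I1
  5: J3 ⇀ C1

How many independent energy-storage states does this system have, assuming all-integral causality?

#3 →J1  (source Se1 imposes e)
#0 →TF1  (J1: bond 3 brought effort, rest push out)
#1 →J2  (TF1 one-in-one-out from 0)
#4 →I1  (I1 outputs flow p/I1)
#2 →J2  (1-jn J2 has f-setter on 4)
#5 →J3  (J3 needs exactly one e-in)

2  (C1, I1 all integral)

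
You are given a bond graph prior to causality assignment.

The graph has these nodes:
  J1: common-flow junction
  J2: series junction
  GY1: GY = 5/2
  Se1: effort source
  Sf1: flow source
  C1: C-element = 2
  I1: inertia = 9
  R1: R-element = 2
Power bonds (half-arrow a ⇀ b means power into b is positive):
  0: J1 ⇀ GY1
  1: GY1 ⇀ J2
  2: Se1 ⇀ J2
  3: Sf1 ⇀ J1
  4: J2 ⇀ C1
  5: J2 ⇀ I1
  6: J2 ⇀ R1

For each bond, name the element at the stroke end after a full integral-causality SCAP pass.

b0 stroke at J1
b1 stroke at J2
b2 stroke at J2
b3 stroke at Sf1
b4 stroke at J2
b5 stroke at I1
b6 stroke at J2

bond 2 stroke at J2  (Se1 fixes effort; stroke away)
bond 3 stroke at Sf1  (Sf1 (Sf) sets flow on bond)
bond 0 stroke at J1  (1-jn J1 has f-setter on 3)
bond 1 stroke at J2  (GY1 both-in/both-out from 0)
bond 4 stroke at J2  (C1 outputs effort q/C1)
bond 5 stroke at I1  (I1 integral (f out))
bond 6 stroke at J2  (J2: bond 5 brought flow, rest push out)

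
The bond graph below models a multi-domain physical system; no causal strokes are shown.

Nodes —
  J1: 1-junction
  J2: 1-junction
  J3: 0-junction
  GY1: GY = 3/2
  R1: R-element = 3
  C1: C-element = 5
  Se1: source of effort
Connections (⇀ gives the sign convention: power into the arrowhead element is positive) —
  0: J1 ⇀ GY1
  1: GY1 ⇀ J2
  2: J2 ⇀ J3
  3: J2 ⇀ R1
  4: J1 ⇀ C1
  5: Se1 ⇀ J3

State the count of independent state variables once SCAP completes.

1  (C1 all integral)

bond 5 →J3  (Se1 (Se) sets effort on bond)
bond 2 →J2  (J3 effort already set via bond 5)
bond 4 →J1  (C1 outputs effort q/C1)
bond 0 →GY1  (J1: last free bond brings flow in)
bond 1 →GY1  (GY1: gyrator matches bond 0)
bond 3 →J2  (J2 flow already set via bond 1)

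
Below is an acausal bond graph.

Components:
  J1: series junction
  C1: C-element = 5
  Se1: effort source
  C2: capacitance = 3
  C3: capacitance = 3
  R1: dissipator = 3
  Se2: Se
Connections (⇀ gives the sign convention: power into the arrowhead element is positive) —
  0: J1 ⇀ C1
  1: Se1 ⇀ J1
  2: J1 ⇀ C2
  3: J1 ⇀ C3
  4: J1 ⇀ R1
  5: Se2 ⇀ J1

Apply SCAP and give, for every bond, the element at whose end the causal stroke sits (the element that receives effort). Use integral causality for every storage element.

b0 stroke→J1
b1 stroke→J1
b2 stroke→J1
b3 stroke→J1
b4 stroke→R1
b5 stroke→J1

b1 →J1  (Se1 (Se) sets effort on bond)
b5 →J1  (Se2 (Se) sets effort on bond)
b0 →J1  (C1 outputs effort q/C1)
b2 →J1  (C2 integral (e out))
b3 →J1  (C3: C, integral causality)
b4 →R1  (J1: last free bond brings flow in)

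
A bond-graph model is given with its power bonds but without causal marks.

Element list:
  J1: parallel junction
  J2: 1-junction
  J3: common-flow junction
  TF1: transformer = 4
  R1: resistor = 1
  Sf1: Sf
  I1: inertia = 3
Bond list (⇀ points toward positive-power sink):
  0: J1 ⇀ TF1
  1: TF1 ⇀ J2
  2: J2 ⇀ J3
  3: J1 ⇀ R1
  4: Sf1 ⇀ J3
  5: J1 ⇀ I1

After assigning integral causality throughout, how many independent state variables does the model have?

#4 stroke→Sf1  (source Sf1 imposes f)
#2 stroke→J3  (1-jn J3 has f-setter on 4)
#1 stroke→J2  (J2 flow already set via bond 2)
#0 stroke→TF1  (through TF1, causality passes straight; one stroke at TF1)
#5 stroke→I1  (I1: I, integral causality)
#3 stroke→J1  (J1 needs exactly one e-in)

1  (I1 all integral)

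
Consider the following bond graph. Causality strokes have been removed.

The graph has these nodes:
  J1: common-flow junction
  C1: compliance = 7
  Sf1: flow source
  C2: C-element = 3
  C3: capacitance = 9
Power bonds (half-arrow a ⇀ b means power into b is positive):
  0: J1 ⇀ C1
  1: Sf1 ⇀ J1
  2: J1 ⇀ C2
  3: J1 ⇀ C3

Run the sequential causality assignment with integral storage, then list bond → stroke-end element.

#0 stroke at J1
#1 stroke at Sf1
#2 stroke at J1
#3 stroke at J1

#1 stroke→Sf1  (Sf1 fixes flow; stroke at Sf1)
#0 stroke→J1  (J1 flow already set via bond 1)
#2 stroke→J1  (1-jn J1 has f-setter on 1)
#3 stroke→J1  (J1: bond 1 brought flow, rest push out)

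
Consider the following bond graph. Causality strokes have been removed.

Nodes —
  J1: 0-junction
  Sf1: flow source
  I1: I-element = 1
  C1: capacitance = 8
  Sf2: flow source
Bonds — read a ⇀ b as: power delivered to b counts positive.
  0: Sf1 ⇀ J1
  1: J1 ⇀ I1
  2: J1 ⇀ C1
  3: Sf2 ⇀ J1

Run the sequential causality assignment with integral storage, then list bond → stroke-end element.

b0 stroke at Sf1
b1 stroke at I1
b2 stroke at J1
b3 stroke at Sf2

#0 →Sf1  (Sf1: flow source, stroke at near end)
#3 →Sf2  (source Sf2 imposes f)
#1 →I1  (prefer integral on I1)
#2 →J1  (closing 0-jn rule on J1)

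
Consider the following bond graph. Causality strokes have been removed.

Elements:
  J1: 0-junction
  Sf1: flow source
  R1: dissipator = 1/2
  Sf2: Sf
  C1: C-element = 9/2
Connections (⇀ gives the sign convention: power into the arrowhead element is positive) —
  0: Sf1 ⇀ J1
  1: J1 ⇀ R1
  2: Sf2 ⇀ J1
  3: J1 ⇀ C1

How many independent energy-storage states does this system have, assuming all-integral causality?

1  (C1 all integral)

b0 stroke→Sf1  (Sf1: flow source, stroke at near end)
b2 stroke→Sf2  (Sf2 fixes flow; stroke at Sf2)
b3 stroke→J1  (C1: C, integral causality)
b1 stroke→R1  (0-jn J1 has e-setter on 3)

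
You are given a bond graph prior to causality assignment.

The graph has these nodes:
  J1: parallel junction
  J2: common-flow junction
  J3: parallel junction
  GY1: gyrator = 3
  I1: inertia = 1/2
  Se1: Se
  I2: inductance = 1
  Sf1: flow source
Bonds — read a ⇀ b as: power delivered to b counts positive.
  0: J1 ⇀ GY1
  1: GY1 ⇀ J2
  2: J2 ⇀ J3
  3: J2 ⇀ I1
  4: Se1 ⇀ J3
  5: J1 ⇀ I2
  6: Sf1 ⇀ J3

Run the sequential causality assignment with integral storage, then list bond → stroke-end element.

β0 stroke at J1
β1 stroke at J2
β2 stroke at J2
β3 stroke at I1
β4 stroke at J3
β5 stroke at I2
β6 stroke at Sf1

bond 4 stroke→J3  (Se1: effort source, stroke at far end)
bond 6 stroke→Sf1  (Sf1 fixes flow; stroke at Sf1)
bond 2 stroke→J2  (0-jn J3 has e-setter on 4)
bond 3 stroke→I1  (I1: I, integral causality)
bond 1 stroke→J2  (1-jn J2 has f-setter on 3)
bond 0 stroke→J1  (GY GY1: same side as bond 1)
bond 5 stroke→I2  (common-e at J1 fixed by 0)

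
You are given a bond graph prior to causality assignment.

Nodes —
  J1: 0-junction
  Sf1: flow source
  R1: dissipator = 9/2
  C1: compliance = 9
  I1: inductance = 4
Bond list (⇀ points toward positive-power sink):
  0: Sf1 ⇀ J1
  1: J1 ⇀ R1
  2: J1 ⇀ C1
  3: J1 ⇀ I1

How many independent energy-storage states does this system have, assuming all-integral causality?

2  (C1, I1 all integral)

β0 →Sf1  (Sf1 fixes flow; stroke at Sf1)
β2 →J1  (C1 outputs effort q/C1)
β1 →R1  (J1 effort already set via bond 2)
β3 →I1  (0-jn J1 has e-setter on 2)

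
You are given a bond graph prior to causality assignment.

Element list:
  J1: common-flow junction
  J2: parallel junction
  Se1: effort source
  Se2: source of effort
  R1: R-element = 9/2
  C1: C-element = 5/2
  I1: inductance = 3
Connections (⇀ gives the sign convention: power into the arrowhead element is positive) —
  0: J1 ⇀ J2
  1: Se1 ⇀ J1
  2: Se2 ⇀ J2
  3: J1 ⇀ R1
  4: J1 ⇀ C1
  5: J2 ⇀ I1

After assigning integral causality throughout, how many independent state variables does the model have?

#1 stroke at J1  (Se1 fixes effort; stroke away)
#2 stroke at J2  (Se2: effort source, stroke at far end)
#0 stroke at J1  (0-jn J2 has e-setter on 2)
#5 stroke at I1  (0-jn J2 has e-setter on 2)
#4 stroke at J1  (prefer integral on C1)
#3 stroke at R1  (J1: last free bond brings flow in)

2  (C1, I1 all integral)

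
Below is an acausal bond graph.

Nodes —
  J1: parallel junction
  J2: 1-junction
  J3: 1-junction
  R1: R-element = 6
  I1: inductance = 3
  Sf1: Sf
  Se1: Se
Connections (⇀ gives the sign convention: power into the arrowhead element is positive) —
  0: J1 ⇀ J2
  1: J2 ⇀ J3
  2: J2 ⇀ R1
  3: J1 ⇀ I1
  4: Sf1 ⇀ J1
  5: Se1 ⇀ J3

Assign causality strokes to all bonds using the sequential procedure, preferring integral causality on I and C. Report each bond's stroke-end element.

b4 stroke at Sf1  (Sf1 fixes flow; stroke at Sf1)
b5 stroke at J3  (Se1 fixes effort; stroke away)
b1 stroke at J2  (closing 1-jn rule on J3)
b3 stroke at I1  (prefer integral on I1)
b0 stroke at J1  (only one effort-in slot at J1)
b2 stroke at J2  (J2 flow already set via bond 0)

b0 stroke→J1
b1 stroke→J2
b2 stroke→J2
b3 stroke→I1
b4 stroke→Sf1
b5 stroke→J3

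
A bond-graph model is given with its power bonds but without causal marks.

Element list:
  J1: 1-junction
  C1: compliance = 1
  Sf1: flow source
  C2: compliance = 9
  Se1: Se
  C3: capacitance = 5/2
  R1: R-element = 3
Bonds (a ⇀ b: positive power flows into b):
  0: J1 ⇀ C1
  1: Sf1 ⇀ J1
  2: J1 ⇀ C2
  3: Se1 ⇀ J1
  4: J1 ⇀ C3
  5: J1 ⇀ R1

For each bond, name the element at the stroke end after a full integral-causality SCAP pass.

b0 stroke→J1
b1 stroke→Sf1
b2 stroke→J1
b3 stroke→J1
b4 stroke→J1
b5 stroke→J1

β1 |Sf1  (Sf1 (Sf) sets flow on bond)
β3 |J1  (Se1 (Se) sets effort on bond)
β0 |J1  (J1 flow already set via bond 1)
β2 |J1  (J1 flow already set via bond 1)
β4 |J1  (J1 flow already set via bond 1)
β5 |J1  (1-jn J1 has f-setter on 1)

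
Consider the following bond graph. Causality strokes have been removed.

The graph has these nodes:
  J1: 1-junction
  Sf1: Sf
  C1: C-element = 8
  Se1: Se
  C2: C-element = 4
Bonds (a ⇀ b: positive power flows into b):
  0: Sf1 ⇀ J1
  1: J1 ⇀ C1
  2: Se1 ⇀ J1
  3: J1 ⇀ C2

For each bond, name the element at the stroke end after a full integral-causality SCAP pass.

β0 stroke at Sf1  (Sf1 fixes flow; stroke at Sf1)
β2 stroke at J1  (Se1: effort source, stroke at far end)
β1 stroke at J1  (common-f at J1 fixed by 0)
β3 stroke at J1  (J1 flow already set via bond 0)

#0 |Sf1
#1 |J1
#2 |J1
#3 |J1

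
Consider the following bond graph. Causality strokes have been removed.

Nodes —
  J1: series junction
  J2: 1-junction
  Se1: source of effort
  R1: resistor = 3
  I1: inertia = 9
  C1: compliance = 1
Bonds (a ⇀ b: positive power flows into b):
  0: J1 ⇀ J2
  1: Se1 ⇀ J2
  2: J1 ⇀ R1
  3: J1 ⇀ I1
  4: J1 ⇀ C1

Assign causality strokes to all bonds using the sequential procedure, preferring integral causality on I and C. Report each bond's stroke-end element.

b0 |J1
b1 |J2
b2 |J1
b3 |I1
b4 |J1

bond 1 |J2  (Se1 (Se) sets effort on bond)
bond 0 |J1  (J2: last free bond brings flow in)
bond 3 |I1  (prefer integral on I1)
bond 2 |J1  (J1 flow already set via bond 3)
bond 4 |J1  (1-jn J1 has f-setter on 3)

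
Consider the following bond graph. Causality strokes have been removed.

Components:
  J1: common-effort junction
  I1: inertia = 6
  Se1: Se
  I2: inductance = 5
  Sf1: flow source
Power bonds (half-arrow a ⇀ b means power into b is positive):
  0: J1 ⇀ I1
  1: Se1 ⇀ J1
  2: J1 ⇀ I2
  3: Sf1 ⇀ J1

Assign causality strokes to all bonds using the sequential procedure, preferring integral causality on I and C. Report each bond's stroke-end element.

b1 stroke at J1  (Se1 (Se) sets effort on bond)
b3 stroke at Sf1  (Sf1 (Sf) sets flow on bond)
b0 stroke at I1  (J1: bond 1 brought effort, rest push out)
b2 stroke at I2  (0-jn J1 has e-setter on 1)

β0 →I1
β1 →J1
β2 →I2
β3 →Sf1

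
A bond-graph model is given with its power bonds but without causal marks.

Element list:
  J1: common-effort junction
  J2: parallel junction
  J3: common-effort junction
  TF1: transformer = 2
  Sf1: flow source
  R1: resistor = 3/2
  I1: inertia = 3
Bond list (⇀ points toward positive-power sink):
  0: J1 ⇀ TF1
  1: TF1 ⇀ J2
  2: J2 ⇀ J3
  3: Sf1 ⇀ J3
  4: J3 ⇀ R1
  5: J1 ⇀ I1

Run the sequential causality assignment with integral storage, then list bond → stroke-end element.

bond 3 stroke→Sf1  (Sf1: flow source, stroke at near end)
bond 5 stroke→I1  (I1 integral (f out))
bond 0 stroke→J1  (J1: last free bond brings effort in)
bond 1 stroke→TF1  (through TF1, causality passes straight; one stroke at TF1)
bond 2 stroke→J2  (closing 0-jn rule on J2)
bond 4 stroke→J3  (J3: last free bond brings effort in)

bond 0 stroke at J1
bond 1 stroke at TF1
bond 2 stroke at J2
bond 3 stroke at Sf1
bond 4 stroke at J3
bond 5 stroke at I1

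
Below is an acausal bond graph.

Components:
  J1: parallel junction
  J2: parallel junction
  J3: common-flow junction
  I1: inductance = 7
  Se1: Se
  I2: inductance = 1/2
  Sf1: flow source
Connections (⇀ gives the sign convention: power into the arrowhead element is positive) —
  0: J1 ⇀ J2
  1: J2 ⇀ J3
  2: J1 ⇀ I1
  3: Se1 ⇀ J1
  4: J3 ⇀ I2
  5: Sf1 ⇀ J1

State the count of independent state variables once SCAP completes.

bond 3 |J1  (Se1 fixes effort; stroke away)
bond 5 |Sf1  (Sf1 (Sf) sets flow on bond)
bond 0 |J2  (0-jn J1 has e-setter on 3)
bond 2 |I1  (0-jn J1 has e-setter on 3)
bond 1 |J3  (0-jn J2 has e-setter on 0)
bond 4 |I2  (J3: last free bond brings flow in)

2  (I1, I2 all integral)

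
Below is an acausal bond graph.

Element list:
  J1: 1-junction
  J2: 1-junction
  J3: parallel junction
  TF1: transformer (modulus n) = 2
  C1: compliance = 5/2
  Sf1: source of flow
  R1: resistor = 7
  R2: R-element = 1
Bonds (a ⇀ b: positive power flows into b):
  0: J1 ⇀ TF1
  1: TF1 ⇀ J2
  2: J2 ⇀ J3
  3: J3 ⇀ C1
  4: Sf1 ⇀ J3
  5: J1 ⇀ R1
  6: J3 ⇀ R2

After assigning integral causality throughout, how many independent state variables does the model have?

1  (C1 all integral)

#4 stroke→Sf1  (Sf1 fixes flow; stroke at Sf1)
#3 stroke→J3  (prefer integral on C1)
#2 stroke→J2  (J3: bond 3 brought effort, rest push out)
#6 stroke→R2  (J3 effort already set via bond 3)
#1 stroke→TF1  (J2 needs exactly one f-in)
#0 stroke→J1  (TF TF1: opposite of bond 1)
#5 stroke→R1  (closing 1-jn rule on J1)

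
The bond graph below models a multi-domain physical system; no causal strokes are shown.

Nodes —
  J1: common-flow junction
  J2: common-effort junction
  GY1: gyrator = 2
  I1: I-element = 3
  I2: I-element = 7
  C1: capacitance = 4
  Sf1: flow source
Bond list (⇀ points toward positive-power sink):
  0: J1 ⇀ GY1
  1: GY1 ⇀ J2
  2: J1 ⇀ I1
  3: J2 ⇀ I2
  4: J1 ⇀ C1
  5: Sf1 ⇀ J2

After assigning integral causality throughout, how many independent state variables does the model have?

3  (C1, I1, I2 all integral)

b5 stroke→Sf1  (source Sf1 imposes f)
b2 stroke→I1  (I1 outputs flow p/I1)
b0 stroke→J1  (common-f at J1 fixed by 2)
b4 stroke→J1  (1-jn J1 has f-setter on 2)
b1 stroke→J2  (through GY1, causality inverts; strokes same side of GY1)
b3 stroke→I2  (J2 effort already set via bond 1)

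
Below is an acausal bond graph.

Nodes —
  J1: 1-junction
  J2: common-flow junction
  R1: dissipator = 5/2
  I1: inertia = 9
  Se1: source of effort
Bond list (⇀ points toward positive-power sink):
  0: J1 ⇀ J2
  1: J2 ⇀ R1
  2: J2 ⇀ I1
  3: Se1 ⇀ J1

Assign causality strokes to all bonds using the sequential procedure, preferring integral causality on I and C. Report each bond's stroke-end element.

β0 →J2
β1 →J2
β2 →I1
β3 →J1

β3 |J1  (Se1 fixes effort; stroke away)
β0 |J2  (closing 1-jn rule on J1)
β2 |I1  (I1: I, integral causality)
β1 |J2  (common-f at J2 fixed by 2)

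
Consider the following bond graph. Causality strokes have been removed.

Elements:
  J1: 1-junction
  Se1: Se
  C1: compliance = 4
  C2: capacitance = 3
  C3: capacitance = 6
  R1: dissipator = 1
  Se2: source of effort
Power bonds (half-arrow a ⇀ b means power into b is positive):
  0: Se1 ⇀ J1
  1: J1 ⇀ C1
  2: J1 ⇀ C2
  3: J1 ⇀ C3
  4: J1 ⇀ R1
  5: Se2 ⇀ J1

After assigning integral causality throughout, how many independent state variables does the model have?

3  (C1, C2, C3 all integral)

#0 |J1  (Se1: effort source, stroke at far end)
#5 |J1  (Se2 fixes effort; stroke away)
#1 |J1  (C1 integral (e out))
#2 |J1  (prefer integral on C2)
#3 |J1  (C3: C, integral causality)
#4 |R1  (J1: last free bond brings flow in)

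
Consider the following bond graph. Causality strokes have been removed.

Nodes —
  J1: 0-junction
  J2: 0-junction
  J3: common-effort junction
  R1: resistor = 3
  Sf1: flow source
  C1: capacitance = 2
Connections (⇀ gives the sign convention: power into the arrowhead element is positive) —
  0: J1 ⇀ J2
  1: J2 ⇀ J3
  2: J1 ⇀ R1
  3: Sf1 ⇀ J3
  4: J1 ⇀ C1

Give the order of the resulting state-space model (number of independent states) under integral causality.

1  (C1 all integral)

#3 stroke→Sf1  (Sf1: flow source, stroke at near end)
#1 stroke→J3  (J3: last free bond brings effort in)
#0 stroke→J2  (closing 0-jn rule on J2)
#4 stroke→J1  (C1 integral (e out))
#2 stroke→R1  (common-e at J1 fixed by 4)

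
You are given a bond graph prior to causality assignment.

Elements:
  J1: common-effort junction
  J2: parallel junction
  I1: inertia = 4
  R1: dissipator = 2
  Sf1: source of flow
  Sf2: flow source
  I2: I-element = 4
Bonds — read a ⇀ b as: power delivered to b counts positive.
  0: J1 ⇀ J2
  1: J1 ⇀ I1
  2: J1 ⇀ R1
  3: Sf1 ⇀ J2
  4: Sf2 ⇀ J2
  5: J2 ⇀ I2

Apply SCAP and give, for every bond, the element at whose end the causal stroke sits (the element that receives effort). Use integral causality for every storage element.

b0 →J2
b1 →I1
b2 →J1
b3 →Sf1
b4 →Sf2
b5 →I2

b3 stroke at Sf1  (Sf1 fixes flow; stroke at Sf1)
b4 stroke at Sf2  (Sf2: flow source, stroke at near end)
b1 stroke at I1  (I1 outputs flow p/I1)
b5 stroke at I2  (I2: I, integral causality)
b0 stroke at J2  (J2 needs exactly one e-in)
b2 stroke at J1  (J1: last free bond brings effort in)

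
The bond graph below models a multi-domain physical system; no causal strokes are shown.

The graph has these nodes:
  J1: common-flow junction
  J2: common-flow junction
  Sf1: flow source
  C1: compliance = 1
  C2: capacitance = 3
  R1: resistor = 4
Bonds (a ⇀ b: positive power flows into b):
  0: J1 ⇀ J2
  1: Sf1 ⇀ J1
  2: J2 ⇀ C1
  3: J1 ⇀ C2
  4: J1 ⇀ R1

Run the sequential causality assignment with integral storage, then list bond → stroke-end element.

bond 0 stroke at J1
bond 1 stroke at Sf1
bond 2 stroke at J2
bond 3 stroke at J1
bond 4 stroke at J1

b1 stroke at Sf1  (source Sf1 imposes f)
b0 stroke at J1  (J1: bond 1 brought flow, rest push out)
b3 stroke at J1  (1-jn J1 has f-setter on 1)
b4 stroke at J1  (common-f at J1 fixed by 1)
b2 stroke at J2  (J2: bond 0 brought flow, rest push out)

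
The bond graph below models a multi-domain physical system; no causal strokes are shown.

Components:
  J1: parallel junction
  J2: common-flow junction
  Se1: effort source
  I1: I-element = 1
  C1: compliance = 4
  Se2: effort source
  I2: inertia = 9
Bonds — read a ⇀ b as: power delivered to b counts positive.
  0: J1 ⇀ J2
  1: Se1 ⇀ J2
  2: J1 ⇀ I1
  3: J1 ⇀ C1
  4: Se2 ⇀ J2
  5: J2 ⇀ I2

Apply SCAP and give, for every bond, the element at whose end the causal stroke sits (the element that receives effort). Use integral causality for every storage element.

#0 |J2
#1 |J2
#2 |I1
#3 |J1
#4 |J2
#5 |I2

b1 stroke→J2  (Se1 (Se) sets effort on bond)
b4 stroke→J2  (Se2: effort source, stroke at far end)
b2 stroke→I1  (I1: I, integral causality)
b3 stroke→J1  (C1: C, integral causality)
b0 stroke→J2  (J1 effort already set via bond 3)
b5 stroke→I2  (closing 1-jn rule on J2)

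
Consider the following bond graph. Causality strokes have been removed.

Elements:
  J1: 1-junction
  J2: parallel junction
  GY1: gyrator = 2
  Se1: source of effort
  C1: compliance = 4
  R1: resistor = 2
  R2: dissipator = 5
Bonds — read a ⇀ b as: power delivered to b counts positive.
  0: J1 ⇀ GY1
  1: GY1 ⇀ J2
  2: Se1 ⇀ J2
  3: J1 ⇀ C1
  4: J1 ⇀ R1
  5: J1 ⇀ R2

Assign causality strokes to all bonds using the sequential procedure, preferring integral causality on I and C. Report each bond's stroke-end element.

#2 |J2  (Se1 (Se) sets effort on bond)
#1 |GY1  (J2: bond 2 brought effort, rest push out)
#0 |GY1  (through GY1, causality inverts; strokes same side of GY1)
#3 |J1  (J1: bond 0 brought flow, rest push out)
#4 |J1  (J1 flow already set via bond 0)
#5 |J1  (J1 flow already set via bond 0)

b0 stroke→GY1
b1 stroke→GY1
b2 stroke→J2
b3 stroke→J1
b4 stroke→J1
b5 stroke→J1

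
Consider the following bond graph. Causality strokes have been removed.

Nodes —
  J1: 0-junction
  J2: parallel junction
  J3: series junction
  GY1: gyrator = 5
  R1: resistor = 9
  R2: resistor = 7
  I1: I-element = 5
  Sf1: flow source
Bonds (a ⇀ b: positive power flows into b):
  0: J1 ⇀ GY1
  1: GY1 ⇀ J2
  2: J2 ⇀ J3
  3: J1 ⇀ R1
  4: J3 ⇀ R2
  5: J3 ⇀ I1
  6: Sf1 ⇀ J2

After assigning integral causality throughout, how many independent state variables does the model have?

1  (I1 all integral)

#6 |Sf1  (Sf1 (Sf) sets flow on bond)
#5 |I1  (I1 integral (f out))
#2 |J3  (common-f at J3 fixed by 5)
#4 |J3  (common-f at J3 fixed by 5)
#1 |J2  (closing 0-jn rule on J2)
#0 |J1  (GY1 both-in/both-out from 1)
#3 |R1  (common-e at J1 fixed by 0)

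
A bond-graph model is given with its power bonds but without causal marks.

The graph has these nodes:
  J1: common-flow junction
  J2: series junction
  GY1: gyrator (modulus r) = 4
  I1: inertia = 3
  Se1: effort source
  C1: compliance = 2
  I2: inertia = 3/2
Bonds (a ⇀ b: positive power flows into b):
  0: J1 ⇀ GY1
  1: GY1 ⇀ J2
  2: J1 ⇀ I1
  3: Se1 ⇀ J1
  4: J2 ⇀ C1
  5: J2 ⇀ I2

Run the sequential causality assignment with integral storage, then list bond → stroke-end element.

#3 →J1  (source Se1 imposes e)
#2 →I1  (I1 outputs flow p/I1)
#0 →J1  (J1: bond 2 brought flow, rest push out)
#1 →J2  (GY1 both-in/both-out from 0)
#4 →J2  (C1 outputs effort q/C1)
#5 →I2  (only one flow-in slot at J2)

#0 stroke→J1
#1 stroke→J2
#2 stroke→I1
#3 stroke→J1
#4 stroke→J2
#5 stroke→I2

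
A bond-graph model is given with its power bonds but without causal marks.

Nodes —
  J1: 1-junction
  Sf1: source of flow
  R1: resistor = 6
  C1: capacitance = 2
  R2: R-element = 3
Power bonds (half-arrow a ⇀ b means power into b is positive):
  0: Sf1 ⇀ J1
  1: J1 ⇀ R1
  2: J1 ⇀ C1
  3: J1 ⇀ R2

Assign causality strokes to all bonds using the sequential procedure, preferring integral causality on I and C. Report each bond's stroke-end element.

bond 0 stroke→Sf1  (Sf1: flow source, stroke at near end)
bond 1 stroke→J1  (1-jn J1 has f-setter on 0)
bond 2 stroke→J1  (common-f at J1 fixed by 0)
bond 3 stroke→J1  (J1 flow already set via bond 0)

β0 stroke→Sf1
β1 stroke→J1
β2 stroke→J1
β3 stroke→J1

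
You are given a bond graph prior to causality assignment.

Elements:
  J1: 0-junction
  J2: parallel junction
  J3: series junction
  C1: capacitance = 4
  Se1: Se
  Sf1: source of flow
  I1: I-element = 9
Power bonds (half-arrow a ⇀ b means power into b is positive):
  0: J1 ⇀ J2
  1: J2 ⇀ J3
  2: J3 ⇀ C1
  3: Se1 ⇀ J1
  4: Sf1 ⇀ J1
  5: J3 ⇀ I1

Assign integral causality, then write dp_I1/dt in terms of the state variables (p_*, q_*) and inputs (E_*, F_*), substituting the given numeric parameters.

dp_I1/dt = E_Se1 - q_C1/4

β3 →J1  (Se1 fixes effort; stroke away)
β4 →Sf1  (Sf1 (Sf) sets flow on bond)
β0 →J2  (common-e at J1 fixed by 3)
β1 →J3  (0-jn J2 has e-setter on 0)
β2 →J3  (C1 outputs effort q/C1)
β5 →I1  (J3 needs exactly one f-in)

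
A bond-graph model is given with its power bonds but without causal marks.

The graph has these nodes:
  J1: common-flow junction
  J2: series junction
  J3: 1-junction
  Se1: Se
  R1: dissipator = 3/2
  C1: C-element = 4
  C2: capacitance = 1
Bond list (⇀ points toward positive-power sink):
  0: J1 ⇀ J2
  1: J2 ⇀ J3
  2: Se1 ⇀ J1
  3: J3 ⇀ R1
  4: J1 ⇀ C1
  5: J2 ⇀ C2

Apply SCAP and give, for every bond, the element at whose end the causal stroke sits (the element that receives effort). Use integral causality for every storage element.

b2 stroke→J1  (Se1: effort source, stroke at far end)
b4 stroke→J1  (prefer integral on C1)
b0 stroke→J2  (closing 1-jn rule on J1)
b5 stroke→J2  (C2: C, integral causality)
b1 stroke→J3  (J2 needs exactly one f-in)
b3 stroke→R1  (J3 needs exactly one f-in)

β0 stroke at J2
β1 stroke at J3
β2 stroke at J1
β3 stroke at R1
β4 stroke at J1
β5 stroke at J2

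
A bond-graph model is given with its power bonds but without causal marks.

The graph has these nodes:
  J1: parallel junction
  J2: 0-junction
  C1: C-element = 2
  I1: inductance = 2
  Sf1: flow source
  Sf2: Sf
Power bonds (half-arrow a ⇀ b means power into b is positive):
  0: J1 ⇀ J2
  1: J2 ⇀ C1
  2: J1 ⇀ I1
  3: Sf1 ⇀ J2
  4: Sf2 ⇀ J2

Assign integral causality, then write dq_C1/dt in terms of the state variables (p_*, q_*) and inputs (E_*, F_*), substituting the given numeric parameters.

dq_C1/dt = F_Sf1 + F_Sf2 - p_I1/2

β3 |Sf1  (source Sf1 imposes f)
β4 |Sf2  (Sf2 (Sf) sets flow on bond)
β1 |J2  (C1 outputs effort q/C1)
β0 |J1  (J2 effort already set via bond 1)
β2 |I1  (J1 effort already set via bond 0)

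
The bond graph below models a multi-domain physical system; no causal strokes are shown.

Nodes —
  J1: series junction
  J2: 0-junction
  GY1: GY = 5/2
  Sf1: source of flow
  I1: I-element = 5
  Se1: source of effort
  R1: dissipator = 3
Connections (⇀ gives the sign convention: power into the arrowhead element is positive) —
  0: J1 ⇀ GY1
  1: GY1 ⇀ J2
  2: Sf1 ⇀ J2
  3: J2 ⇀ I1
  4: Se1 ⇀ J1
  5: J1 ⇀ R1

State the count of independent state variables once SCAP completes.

1  (I1 all integral)

β2 stroke→Sf1  (Sf1 (Sf) sets flow on bond)
β4 stroke→J1  (source Se1 imposes e)
β3 stroke→I1  (prefer integral on I1)
β1 stroke→J2  (closing 0-jn rule on J2)
β0 stroke→J1  (GY GY1: same side as bond 1)
β5 stroke→R1  (only one flow-in slot at J1)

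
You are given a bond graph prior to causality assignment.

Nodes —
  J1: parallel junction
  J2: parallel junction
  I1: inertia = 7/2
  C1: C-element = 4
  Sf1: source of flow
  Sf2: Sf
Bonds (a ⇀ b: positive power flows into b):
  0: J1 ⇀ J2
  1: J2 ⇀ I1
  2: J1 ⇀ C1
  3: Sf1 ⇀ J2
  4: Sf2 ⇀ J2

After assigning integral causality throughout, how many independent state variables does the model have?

bond 3 →Sf1  (Sf1 (Sf) sets flow on bond)
bond 4 →Sf2  (Sf2 (Sf) sets flow on bond)
bond 1 →I1  (I1 integral (f out))
bond 0 →J2  (only one effort-in slot at J2)
bond 2 →J1  (only one effort-in slot at J1)

2  (C1, I1 all integral)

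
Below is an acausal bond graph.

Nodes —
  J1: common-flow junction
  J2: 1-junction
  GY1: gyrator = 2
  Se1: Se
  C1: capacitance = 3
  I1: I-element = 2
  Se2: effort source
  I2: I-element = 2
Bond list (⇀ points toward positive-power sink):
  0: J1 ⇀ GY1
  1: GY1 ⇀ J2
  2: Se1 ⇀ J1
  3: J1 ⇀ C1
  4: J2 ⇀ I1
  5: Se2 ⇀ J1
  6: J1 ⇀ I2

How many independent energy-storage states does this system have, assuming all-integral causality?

#2 →J1  (Se1 fixes effort; stroke away)
#5 →J1  (Se2 fixes effort; stroke away)
#3 →J1  (prefer integral on C1)
#4 →I1  (prefer integral on I1)
#1 →J2  (J2: bond 4 brought flow, rest push out)
#0 →J1  (through GY1, causality inverts; strokes same side of GY1)
#6 →I2  (only one flow-in slot at J1)

3  (C1, I1, I2 all integral)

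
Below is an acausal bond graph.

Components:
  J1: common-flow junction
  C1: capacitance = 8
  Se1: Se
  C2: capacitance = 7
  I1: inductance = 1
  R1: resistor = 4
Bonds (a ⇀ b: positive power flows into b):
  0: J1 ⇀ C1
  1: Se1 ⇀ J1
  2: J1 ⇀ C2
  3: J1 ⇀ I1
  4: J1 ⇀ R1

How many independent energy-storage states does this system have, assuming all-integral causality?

β1 →J1  (Se1: effort source, stroke at far end)
β0 →J1  (C1: C, integral causality)
β2 →J1  (C2: C, integral causality)
β3 →I1  (prefer integral on I1)
β4 →J1  (common-f at J1 fixed by 3)

3  (C1, C2, I1 all integral)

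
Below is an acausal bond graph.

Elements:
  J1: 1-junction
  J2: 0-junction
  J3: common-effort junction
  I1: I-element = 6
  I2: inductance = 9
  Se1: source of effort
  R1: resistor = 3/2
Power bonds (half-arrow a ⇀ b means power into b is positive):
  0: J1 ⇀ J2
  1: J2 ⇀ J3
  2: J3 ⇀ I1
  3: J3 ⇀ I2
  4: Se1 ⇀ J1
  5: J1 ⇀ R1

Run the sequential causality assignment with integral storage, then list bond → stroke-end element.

β4 |J1  (Se1 (Se) sets effort on bond)
β2 |I1  (I1 integral (f out))
β3 |I2  (I2 outputs flow p/I2)
β1 |J3  (only one effort-in slot at J3)
β0 |J2  (only one effort-in slot at J2)
β5 |J1  (J1: bond 0 brought flow, rest push out)

b0 →J2
b1 →J3
b2 →I1
b3 →I2
b4 →J1
b5 →J1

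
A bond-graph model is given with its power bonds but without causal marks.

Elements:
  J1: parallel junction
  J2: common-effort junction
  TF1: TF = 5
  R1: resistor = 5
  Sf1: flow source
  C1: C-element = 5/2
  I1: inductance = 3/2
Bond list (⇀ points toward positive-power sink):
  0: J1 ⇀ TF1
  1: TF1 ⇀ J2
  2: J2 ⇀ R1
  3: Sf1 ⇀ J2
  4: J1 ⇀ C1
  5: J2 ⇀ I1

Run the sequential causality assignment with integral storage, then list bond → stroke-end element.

b0 stroke→TF1
b1 stroke→J2
b2 stroke→R1
b3 stroke→Sf1
b4 stroke→J1
b5 stroke→I1

#3 →Sf1  (Sf1 (Sf) sets flow on bond)
#4 →J1  (prefer integral on C1)
#0 →TF1  (J1 effort already set via bond 4)
#1 →J2  (through TF1, causality passes straight; one stroke at TF1)
#2 →R1  (common-e at J2 fixed by 1)
#5 →I1  (J2 effort already set via bond 1)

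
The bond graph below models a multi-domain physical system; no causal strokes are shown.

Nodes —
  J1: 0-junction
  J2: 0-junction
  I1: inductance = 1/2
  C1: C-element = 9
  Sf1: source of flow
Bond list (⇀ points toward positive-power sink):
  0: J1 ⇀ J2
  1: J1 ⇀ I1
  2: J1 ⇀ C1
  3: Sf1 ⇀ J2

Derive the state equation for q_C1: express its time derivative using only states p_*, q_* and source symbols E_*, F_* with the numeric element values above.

dq_C1/dt = F_Sf1 - 2*p_I1

bond 3 |Sf1  (source Sf1 imposes f)
bond 0 |J2  (J2 needs exactly one e-in)
bond 1 |I1  (prefer integral on I1)
bond 2 |J1  (closing 0-jn rule on J1)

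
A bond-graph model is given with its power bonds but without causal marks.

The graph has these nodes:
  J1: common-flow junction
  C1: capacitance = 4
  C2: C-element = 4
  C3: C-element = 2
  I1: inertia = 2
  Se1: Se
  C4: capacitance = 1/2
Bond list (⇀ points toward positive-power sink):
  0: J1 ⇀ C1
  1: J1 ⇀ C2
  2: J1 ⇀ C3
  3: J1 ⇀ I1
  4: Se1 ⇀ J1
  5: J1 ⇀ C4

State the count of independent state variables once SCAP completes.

bond 4 stroke→J1  (Se1 (Se) sets effort on bond)
bond 0 stroke→J1  (C1: C, integral causality)
bond 1 stroke→J1  (C2 integral (e out))
bond 2 stroke→J1  (prefer integral on C3)
bond 3 stroke→I1  (I1 integral (f out))
bond 5 stroke→J1  (J1: bond 3 brought flow, rest push out)

5  (C1, C2, C3, C4, I1 all integral)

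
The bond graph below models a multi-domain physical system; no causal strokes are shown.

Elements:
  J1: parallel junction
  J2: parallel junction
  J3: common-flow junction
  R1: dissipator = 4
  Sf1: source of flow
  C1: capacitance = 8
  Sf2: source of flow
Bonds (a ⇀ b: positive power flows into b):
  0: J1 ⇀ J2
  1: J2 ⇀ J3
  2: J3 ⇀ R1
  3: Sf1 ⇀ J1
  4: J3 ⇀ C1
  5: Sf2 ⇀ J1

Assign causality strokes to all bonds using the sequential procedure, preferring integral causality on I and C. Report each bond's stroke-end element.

#3 stroke at Sf1  (source Sf1 imposes f)
#5 stroke at Sf2  (Sf2: flow source, stroke at near end)
#0 stroke at J1  (only one effort-in slot at J1)
#1 stroke at J2  (J2 needs exactly one e-in)
#2 stroke at J3  (common-f at J3 fixed by 1)
#4 stroke at J3  (J3: bond 1 brought flow, rest push out)

#0 |J1
#1 |J2
#2 |J3
#3 |Sf1
#4 |J3
#5 |Sf2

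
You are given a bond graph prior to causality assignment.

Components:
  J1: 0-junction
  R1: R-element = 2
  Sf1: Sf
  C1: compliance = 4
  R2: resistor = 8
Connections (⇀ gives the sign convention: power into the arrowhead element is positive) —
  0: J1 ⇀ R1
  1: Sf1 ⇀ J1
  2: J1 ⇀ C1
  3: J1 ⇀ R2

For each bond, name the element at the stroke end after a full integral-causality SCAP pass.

bond 0 stroke at R1
bond 1 stroke at Sf1
bond 2 stroke at J1
bond 3 stroke at R2

b1 stroke at Sf1  (Sf1: flow source, stroke at near end)
b2 stroke at J1  (C1 outputs effort q/C1)
b0 stroke at R1  (J1: bond 2 brought effort, rest push out)
b3 stroke at R2  (common-e at J1 fixed by 2)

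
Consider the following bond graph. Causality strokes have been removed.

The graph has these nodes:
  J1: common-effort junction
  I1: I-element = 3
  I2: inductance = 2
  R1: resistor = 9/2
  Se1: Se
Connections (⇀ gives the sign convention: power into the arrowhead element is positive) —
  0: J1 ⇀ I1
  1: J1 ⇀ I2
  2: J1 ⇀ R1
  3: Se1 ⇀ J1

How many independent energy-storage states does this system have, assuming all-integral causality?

bond 3 stroke→J1  (Se1: effort source, stroke at far end)
bond 0 stroke→I1  (common-e at J1 fixed by 3)
bond 1 stroke→I2  (J1 effort already set via bond 3)
bond 2 stroke→R1  (J1: bond 3 brought effort, rest push out)

2  (I1, I2 all integral)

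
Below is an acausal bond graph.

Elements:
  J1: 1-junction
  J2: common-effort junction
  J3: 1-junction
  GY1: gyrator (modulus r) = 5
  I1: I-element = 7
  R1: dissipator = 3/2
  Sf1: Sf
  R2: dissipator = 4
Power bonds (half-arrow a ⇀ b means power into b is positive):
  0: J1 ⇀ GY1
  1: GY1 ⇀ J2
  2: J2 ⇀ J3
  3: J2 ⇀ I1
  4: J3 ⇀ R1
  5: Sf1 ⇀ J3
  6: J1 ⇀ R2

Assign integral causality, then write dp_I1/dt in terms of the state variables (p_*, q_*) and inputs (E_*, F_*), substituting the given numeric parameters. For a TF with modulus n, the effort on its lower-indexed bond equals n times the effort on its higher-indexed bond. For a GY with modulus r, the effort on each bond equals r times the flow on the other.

dp_I1/dt = -25*F_Sf1/4 - 25*p_I1/28

bond 5 stroke→Sf1  (source Sf1 imposes f)
bond 2 stroke→J3  (1-jn J3 has f-setter on 5)
bond 4 stroke→J3  (1-jn J3 has f-setter on 5)
bond 3 stroke→I1  (I1: I, integral causality)
bond 1 stroke→J2  (only one effort-in slot at J2)
bond 0 stroke→J1  (GY1: gyrator matches bond 1)
bond 6 stroke→R2  (J1: last free bond brings flow in)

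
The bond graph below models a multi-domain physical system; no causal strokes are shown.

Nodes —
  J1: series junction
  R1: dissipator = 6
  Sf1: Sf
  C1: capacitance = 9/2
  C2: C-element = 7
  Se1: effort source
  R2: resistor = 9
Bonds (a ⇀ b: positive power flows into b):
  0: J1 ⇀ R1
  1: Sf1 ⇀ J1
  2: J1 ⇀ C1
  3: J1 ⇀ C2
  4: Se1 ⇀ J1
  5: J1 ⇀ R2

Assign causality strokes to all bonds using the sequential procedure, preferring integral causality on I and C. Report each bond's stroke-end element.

bond 0 |J1
bond 1 |Sf1
bond 2 |J1
bond 3 |J1
bond 4 |J1
bond 5 |J1

β1 stroke at Sf1  (Sf1 fixes flow; stroke at Sf1)
β4 stroke at J1  (Se1: effort source, stroke at far end)
β0 stroke at J1  (J1 flow already set via bond 1)
β2 stroke at J1  (common-f at J1 fixed by 1)
β3 stroke at J1  (common-f at J1 fixed by 1)
β5 stroke at J1  (J1 flow already set via bond 1)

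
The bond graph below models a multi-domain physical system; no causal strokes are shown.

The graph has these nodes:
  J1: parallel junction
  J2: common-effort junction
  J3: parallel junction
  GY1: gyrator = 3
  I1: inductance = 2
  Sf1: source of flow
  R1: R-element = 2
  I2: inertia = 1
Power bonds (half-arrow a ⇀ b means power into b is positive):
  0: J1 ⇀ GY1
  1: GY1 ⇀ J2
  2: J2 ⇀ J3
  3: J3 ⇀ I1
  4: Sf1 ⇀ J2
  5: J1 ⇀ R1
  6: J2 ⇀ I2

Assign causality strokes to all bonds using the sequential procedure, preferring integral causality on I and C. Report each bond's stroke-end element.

#4 →Sf1  (Sf1 (Sf) sets flow on bond)
#3 →I1  (I1: I, integral causality)
#2 →J3  (J3: last free bond brings effort in)
#6 →I2  (I2: I, integral causality)
#1 →J2  (J2 needs exactly one e-in)
#0 →J1  (GY1: gyrator matches bond 1)
#5 →R1  (0-jn J1 has e-setter on 0)

β0 |J1
β1 |J2
β2 |J3
β3 |I1
β4 |Sf1
β5 |R1
β6 |I2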